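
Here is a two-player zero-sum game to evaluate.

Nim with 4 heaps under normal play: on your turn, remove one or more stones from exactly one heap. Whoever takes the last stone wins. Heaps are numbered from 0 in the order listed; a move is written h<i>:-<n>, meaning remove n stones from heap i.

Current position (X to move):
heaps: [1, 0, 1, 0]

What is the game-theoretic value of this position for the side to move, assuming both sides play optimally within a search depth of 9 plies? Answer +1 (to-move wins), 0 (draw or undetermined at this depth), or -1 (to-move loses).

value((1,0,1,0), X) = -1

ply 1, X at (1,0,1,0) | h0:-1=-1→(0,0,1,0)*; h2:-1=-1→(1,0,0,0)
ply 2, O at (0,0,1,0) | h2:-1=+1→(0,0,0,0)*
ply 3: (0,0,0,0) is terminal -1 (X); from (1,0,1,0) depth 9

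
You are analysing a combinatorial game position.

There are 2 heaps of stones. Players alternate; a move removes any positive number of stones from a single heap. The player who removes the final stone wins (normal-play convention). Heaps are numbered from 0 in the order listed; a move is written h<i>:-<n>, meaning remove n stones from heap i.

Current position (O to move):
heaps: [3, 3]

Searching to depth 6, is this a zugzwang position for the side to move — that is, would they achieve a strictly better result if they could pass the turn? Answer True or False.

zugzwang((3,3), O) = True

ply 1, O at (3,3) | h0:-1=-1→(2,3)*; h0:-2=-1→(1,3); h0:-3=-1→(0,3); h1:-1=-1→(3,2); h1:-2=-1→(3,1); h1:-3=-1→(3,0)
ply 2, X at (2,3) | h0:-1=-1→(1,3); h0:-2=-1→(0,3); h1:-1=+1→(2,2)*; h1:-2=-1→(2,1); h1:-3=-1→(2,0)
ply 3, O at (2,2) | h0:-1=-1→(1,2)*; h0:-2=-1→(0,2); h1:-1=-1→(2,1); h1:-2=-1→(2,0)
ply 4, X at (1,2) | h0:-1=-1→(0,2); h1:-1=+1→(1,1)*; h1:-2=-1→(1,0)
ply 5, O at (1,1) | h0:-1=-1→(0,1)*; h1:-1=-1→(1,0)
ply 6, X at (0,1) | h1:-1=+1→(0,0)*
ply 7: (0,0) is terminal -1 (O); from (3,3) depth 6
pass branch (X moves first from the same position):
  | ply 1, X at (3,3) | h0:-1=-1→(2,3)*; h0:-2=-1→(1,3); h0:-3=-1→(0,3); h1:-1=-1→(3,2); h1:-2=-1→(3,1); h1:-3=-1→(3,0)
  | ply 2, O at (2,3) | h0:-1=-1→(1,3); h0:-2=-1→(0,3); h1:-1=+1→(2,2)*; h1:-2=-1→(2,1); h1:-3=-1→(2,0)
  | ply 3, X at (2,2) | h0:-1=-1→(1,2)*; h0:-2=-1→(0,2); h1:-1=-1→(2,1); h1:-2=-1→(2,0)
  | ply 4, O at (1,2) | h0:-1=-1→(0,2); h1:-1=+1→(1,1)*; h1:-2=-1→(1,0)
  | ply 5, X at (1,1) | h0:-1=-1→(0,1)*; h1:-1=-1→(1,0)
  | ply 6, O at (0,1) | h1:-1=+1→(0,0)*
  | ply 7: (0,0) is terminal -1 (X); from (3,3) depth 6
O moving scores -1; O passing scores +1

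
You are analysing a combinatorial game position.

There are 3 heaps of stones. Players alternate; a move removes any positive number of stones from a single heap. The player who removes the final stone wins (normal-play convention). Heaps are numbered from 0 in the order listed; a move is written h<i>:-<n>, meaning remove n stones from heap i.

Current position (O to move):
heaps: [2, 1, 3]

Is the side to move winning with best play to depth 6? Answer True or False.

[(2,1,3)] O move#1: h0:-1:-1/(1,1,3)*, h0:-2:-1/(0,1,3), h1:-1:-1/(2,0,3), h2:-1:-1/(2,1,2), h2:-2:-1/(2,1,1), h2:-3:-1/(2,1,0)
[(1,1,3)] X move#2: h0:-1:-1/(0,1,3), h1:-1:-1/(1,0,3), h2:-1:-1/(1,1,2), h2:-2:-1/(1,1,1), h2:-3:+1/(1,1,0)*
[(1,1,0)] O move#3: h0:-1:-1/(0,1,0)*, h1:-1:-1/(1,0,0)
[(0,1,0)] X move#4: h1:-1:+1/(0,0,0)*
[(0,0,0)] end (terminal -1, O#5); searched (2,1,3) to 6

O winning at [(2,1,3)]: False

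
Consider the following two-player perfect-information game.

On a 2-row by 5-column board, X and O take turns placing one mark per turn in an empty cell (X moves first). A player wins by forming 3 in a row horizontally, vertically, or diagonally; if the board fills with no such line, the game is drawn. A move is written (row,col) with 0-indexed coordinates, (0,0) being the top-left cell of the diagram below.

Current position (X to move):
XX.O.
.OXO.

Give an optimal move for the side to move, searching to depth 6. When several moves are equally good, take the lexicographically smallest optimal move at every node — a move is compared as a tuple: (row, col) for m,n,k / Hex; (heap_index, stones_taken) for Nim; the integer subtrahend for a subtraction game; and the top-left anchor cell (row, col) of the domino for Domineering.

X's best at [XX.O./.OXO.]: (0,2)

[XX.O./.OXO.] X move#1: (0,2):+1/XXXO./.OXO.*, (0,4):+0/XX.OX/.OXO., (1,0):+0/XX.O./XOXO., (1,4):+0/XX.O./.OXOX
[XXXO./.OXO.] end (terminal -1, O#2); searched XX.O./.OXO. to 6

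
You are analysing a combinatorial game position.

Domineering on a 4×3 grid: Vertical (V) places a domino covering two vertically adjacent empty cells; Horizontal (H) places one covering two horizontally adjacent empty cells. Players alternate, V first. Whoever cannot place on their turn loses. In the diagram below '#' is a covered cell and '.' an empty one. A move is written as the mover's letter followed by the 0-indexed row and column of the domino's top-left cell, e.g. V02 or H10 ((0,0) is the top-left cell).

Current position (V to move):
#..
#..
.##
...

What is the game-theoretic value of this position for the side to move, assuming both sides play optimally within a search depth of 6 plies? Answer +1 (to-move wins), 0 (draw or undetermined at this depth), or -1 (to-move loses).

value(#../#../.##/..., V) = +1

ply 1, V at #../#../.##/... | V01=+1→##./##./.##/...*; V02=+1→#.#/#.#/.##/...; V20=-1→#../#../###/#..
ply 2, H at ##./##./.##/... | H30=-1→##./##./.##/##.*; H31=-1→##./##./.##/.##
ply 3, V at ##./##./.##/##. | V02=+1→###/###/.##/##.*
ply 4: ###/###/.##/##. is terminal -1 (H); from #../#../.##/... depth 6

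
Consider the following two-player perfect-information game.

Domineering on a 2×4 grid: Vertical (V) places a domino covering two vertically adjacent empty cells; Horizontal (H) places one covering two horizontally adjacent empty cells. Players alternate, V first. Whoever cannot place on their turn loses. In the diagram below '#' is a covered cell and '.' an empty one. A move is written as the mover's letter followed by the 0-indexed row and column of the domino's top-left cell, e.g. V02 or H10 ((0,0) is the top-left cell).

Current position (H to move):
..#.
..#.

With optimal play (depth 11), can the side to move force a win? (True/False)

H winning at [..#./..#.]: True

[..#./..#.] H move#1: H00:+1/###./..#.*, H10:+1/..#./###.
[###./..#.] V move#2: V03:-1/####/..##*
[####/..##] H move#3: H10:+1/####/####*
[####/####] end (terminal -1, V#4); searched ..#./..#. to 11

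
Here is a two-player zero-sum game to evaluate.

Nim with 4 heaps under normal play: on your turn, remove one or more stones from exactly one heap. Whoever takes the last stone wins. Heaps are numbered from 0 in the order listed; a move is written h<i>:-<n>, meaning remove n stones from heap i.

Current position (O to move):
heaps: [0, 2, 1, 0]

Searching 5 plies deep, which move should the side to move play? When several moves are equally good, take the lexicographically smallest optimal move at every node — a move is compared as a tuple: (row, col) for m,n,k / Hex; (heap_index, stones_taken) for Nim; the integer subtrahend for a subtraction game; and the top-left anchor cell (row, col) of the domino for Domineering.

p1 O@[(0,2,1,0)]: h1:-1[(0,1,1,0)]+1* h1:-2[(0,0,1,0)]-1 h2:-1[(0,2,0,0)]-1
p2 X@[(0,1,1,0)]: h1:-1[(0,0,1,0)]-1* h2:-1[(0,1,0,0)]-1
p3 O@[(0,0,1,0)]: h2:-1[(0,0,0,0)]+1*
p4 X@[(0,0,0,0)] terminal -1; root [(0,2,1,0)] d5

O's best at [(0,2,1,0)]: h1:-1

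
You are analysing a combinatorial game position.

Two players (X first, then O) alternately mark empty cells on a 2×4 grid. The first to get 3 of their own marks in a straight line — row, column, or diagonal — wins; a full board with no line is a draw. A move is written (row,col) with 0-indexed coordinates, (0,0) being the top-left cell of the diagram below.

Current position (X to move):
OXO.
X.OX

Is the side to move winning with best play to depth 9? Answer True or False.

[OXO./X.OX] X move#1: (0,3):+0/OXOX/X.OX*, (1,1):+0/OXO./XXOX
[OXOX/X.OX] O move#2: (1,1):+0/OXOX/XOOX*
[OXOX/XOOX] end (terminal +0, X#3); searched OXO./X.OX to 9

X winning at [OXO./X.OX]: False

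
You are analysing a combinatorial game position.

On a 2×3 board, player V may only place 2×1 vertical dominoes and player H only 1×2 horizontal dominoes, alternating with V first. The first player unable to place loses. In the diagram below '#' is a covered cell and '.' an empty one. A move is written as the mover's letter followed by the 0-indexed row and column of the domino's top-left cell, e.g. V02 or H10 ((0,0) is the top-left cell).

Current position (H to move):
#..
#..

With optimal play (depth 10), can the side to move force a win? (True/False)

H winning at [#../#..]: True

ply 1, H at #../#.. | H01=+1→###/#..*; H11=+1→#../###
ply 2: ###/#.. is terminal -1 (V); from #../#.. depth 10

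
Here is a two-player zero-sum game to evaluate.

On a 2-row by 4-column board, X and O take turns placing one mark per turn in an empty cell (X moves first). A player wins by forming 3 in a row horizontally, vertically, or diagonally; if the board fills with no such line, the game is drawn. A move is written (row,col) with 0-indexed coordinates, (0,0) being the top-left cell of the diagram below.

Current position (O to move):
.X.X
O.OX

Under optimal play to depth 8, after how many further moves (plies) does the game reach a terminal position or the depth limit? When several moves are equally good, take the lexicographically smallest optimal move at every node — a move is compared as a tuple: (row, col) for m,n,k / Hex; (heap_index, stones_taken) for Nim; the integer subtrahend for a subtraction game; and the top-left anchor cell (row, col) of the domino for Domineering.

PV length from [.X.X/O.OX]: 1 ply

p1 O@[.X.X/O.OX]: (0,0)[OX.X/O.OX]-1 (0,2)[.XOX/O.OX]+0 (1,1)[.X.X/OOOX]+1*
p2 X@[.X.X/OOOX] terminal -1; root [.X.X/O.OX] d8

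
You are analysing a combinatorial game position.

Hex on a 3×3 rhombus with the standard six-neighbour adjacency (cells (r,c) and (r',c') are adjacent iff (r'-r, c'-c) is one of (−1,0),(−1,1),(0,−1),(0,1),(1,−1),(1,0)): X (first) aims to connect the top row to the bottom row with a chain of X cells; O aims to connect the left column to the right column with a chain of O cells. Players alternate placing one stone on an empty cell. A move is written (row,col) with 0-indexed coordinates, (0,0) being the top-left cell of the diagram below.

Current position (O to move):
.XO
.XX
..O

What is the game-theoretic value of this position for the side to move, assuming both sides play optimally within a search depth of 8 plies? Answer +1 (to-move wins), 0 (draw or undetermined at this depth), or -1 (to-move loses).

[.XO/.XX/..O] O move#1: (0,0):-1/OXO/.XX/..O*, (1,0):-1/.XO/OXX/..O, (2,0):-1/.XO/.XX/O.O, (2,1):-1/.XO/.XX/.OO
[OXO/.XX/..O] X move#2: (1,0):+1/OXO/XXX/..O*, (2,0):+1/OXO/.XX/X.O, (2,1):+1/OXO/.XX/.XO
[OXO/XXX/..O] O move#3: (2,0):-1/OXO/XXX/O.O*, (2,1):-1/OXO/XXX/.OO
[OXO/XXX/O.O] X move#4: (2,1):+1/OXO/XXX/OXO*
[OXO/XXX/OXO] end (terminal -1, O#5); searched .XO/.XX/..O to 8

value(.XO/.XX/..O, O) = -1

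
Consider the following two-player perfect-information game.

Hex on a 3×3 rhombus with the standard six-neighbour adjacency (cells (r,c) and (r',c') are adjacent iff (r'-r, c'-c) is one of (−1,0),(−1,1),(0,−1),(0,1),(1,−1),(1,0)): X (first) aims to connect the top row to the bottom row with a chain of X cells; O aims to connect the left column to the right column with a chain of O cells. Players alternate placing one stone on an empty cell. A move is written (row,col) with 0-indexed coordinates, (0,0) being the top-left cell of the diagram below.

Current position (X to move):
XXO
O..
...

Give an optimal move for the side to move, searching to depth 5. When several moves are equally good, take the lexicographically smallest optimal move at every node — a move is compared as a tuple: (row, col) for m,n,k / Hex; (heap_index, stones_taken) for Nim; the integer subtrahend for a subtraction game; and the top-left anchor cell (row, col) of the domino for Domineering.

X's best at [XXO/O../...]: (1,1)

[XXO/O../...] X move#1: (1,1):+1/XXO/OX./...*, (1,2):-1/XXO/O.X/..., (2,0):-1/XXO/O../X.., (2,1):-1/XXO/O../.X., (2,2):-1/XXO/O../..X
[XXO/OX./...] O move#2: (1,2):-1/XXO/OXO/...*, (2,0):-1/XXO/OX./O.., (2,1):-1/XXO/OX./.O., (2,2):-1/XXO/OX./..O
[XXO/OXO/...] X move#3: (2,0):+1/XXO/OXO/X..*, (2,1):+1/XXO/OXO/.X., (2,2):+1/XXO/OXO/..X
[XXO/OXO/X..] end (terminal -1, O#4); searched XXO/O../... to 5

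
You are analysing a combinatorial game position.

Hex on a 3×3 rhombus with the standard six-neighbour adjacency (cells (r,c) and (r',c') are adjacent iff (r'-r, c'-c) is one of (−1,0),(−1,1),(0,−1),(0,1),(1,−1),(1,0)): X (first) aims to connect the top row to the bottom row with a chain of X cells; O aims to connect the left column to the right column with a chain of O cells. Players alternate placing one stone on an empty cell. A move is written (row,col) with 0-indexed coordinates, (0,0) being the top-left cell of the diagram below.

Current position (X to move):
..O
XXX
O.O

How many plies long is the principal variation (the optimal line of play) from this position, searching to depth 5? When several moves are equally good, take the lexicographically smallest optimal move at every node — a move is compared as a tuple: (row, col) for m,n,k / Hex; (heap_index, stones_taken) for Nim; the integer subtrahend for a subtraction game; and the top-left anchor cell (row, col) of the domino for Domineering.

PV length from [..O/XXX/O.O]: 3 plies

[..O/XXX/O.O] X move#1: (0,0):-1/X.O/XXX/O.O, (0,1):-1/.XO/XXX/O.O, (2,1):+1/..O/XXX/OXO*
[..O/XXX/OXO] O move#2: (0,0):-1/O.O/XXX/OXO*, (0,1):-1/.OO/XXX/OXO
[O.O/XXX/OXO] X move#3: (0,1):+1/OXO/XXX/OXO*
[OXO/XXX/OXO] end (terminal -1, O#4); searched ..O/XXX/O.O to 5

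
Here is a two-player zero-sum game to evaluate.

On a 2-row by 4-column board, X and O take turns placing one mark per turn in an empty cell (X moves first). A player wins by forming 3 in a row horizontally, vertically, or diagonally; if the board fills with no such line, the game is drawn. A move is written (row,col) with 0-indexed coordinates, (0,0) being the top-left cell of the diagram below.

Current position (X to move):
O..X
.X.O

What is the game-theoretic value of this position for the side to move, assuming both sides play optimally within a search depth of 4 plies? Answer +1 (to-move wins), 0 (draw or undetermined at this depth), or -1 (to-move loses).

value(O..X/.X.O, X) = 0

[O..X/.X.O] X move#1: (0,1):+0/OX.X/.X.O*, (0,2):+0/O.XX/.X.O, (1,0):+0/O..X/XX.O, (1,2):+0/O..X/.XXO
[OX.X/.X.O] O move#2: (0,2):+0/OXOX/.X.O*, (1,0):-1/OX.X/OX.O, (1,2):-1/OX.X/.XOO
[OXOX/.X.O] X move#3: (1,0):+0/OXOX/XX.O*, (1,2):+0/OXOX/.XXO
[OXOX/XX.O] O move#4: (1,2):+0/OXOX/XXOO*
[OXOX/XXOO] end (terminal +0, X#5); searched O..X/.X.O to 4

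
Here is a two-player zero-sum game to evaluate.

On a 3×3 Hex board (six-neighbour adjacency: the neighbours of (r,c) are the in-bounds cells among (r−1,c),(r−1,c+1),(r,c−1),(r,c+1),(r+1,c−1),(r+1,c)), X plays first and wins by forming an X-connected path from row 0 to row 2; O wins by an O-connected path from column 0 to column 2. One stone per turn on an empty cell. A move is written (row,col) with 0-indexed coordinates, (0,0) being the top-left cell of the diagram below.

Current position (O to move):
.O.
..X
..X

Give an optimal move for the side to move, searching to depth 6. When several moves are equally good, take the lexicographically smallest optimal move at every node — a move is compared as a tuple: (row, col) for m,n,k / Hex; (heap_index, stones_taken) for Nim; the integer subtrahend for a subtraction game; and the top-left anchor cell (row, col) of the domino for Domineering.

O's best at [.O./..X/..X]: (0,2)

p1 O@[.O./..X/..X]: (0,0)[OO./..X/..X]-1 (0,2)[.OO/..X/..X]+1* (1,0)[.O./O.X/..X]-1 (1,1)[.O./.OX/..X]-1 (2,0)[.O./..X/O.X]-1 (2,1)[.O./..X/.OX]-1
p2 X@[.OO/..X/..X]: (0,0)[XOO/..X/..X]-1* (1,0)[.OO/X.X/..X]-1 (1,1)[.OO/.XX/..X]-1 (2,0)[.OO/..X/X.X]-1 (2,1)[.OO/..X/.XX]-1
p3 O@[XOO/..X/..X]: (1,0)[XOO/O.X/..X]+1* (1,1)[XOO/.OX/..X]+1 (2,0)[XOO/..X/O.X]+1 (2,1)[XOO/..X/.OX]-1
p4 X@[XOO/O.X/..X] terminal -1; root [.O./..X/..X] d6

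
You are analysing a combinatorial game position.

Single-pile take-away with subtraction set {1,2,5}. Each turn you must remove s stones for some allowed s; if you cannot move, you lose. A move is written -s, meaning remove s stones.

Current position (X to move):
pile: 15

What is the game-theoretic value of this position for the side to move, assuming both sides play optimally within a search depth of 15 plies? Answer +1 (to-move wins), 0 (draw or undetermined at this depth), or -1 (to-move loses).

[15] X move#1: -1:-1/14*, -2:-1/13, -5:-1/10
[14] O move#2: -1:-1/13, -2:+1/12*, -5:+1/9
[12] X move#3: -1:-1/11*, -2:-1/10, -5:-1/7
[11] O move#4: -1:-1/10, -2:+1/9*, -5:+1/6
[9] X move#5: -1:-1/8*, -2:-1/7, -5:-1/4
[8] O move#6: -1:-1/7, -2:+1/6*, -5:+1/3
[6] X move#7: -1:-1/5*, -2:-1/4, -5:-1/1
[5] O move#8: -1:-1/4, -2:+1/3*, -5:+1/0
[3] X move#9: -1:-1/2*, -2:-1/1
[2] O move#10: -1:-1/1, -2:+1/0*
[0] end (terminal -1, X#11); searched 15 to 15

value(15, X) = -1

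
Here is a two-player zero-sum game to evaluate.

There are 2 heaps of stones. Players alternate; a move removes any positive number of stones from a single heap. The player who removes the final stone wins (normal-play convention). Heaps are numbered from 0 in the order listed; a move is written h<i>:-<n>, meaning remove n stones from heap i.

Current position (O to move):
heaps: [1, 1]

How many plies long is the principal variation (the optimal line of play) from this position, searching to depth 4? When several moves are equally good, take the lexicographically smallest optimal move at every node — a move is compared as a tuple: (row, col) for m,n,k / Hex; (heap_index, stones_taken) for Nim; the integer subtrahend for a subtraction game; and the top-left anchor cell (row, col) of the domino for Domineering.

p1 O@[(1,1)]: h0:-1[(0,1)]-1* h1:-1[(1,0)]-1
p2 X@[(0,1)]: h1:-1[(0,0)]+1*
p3 O@[(0,0)] terminal -1; root [(1,1)] d4

PV length from [(1,1)]: 2 plies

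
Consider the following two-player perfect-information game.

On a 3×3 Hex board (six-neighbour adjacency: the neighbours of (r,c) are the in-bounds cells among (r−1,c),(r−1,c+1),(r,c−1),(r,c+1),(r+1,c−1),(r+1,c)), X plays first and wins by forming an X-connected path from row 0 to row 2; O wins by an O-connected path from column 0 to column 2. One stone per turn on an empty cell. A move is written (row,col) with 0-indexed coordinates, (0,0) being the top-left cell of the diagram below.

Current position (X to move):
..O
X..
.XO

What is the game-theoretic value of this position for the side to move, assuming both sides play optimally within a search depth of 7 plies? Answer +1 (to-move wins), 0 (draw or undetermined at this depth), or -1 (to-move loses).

value(..O/X../.XO, X) = +1

[..O/X../.XO] X move#1: (0,0):+1/X.O/X../.XO*, (0,1):+1/.XO/X../.XO, (1,1):+1/..O/XX./.XO, (1,2):+1/..O/X.X/.XO, (2,0):+1/..O/X../XXO
[X.O/X../.XO] O move#2: (0,1):-1/XOO/X../.XO*, (1,1):-1/X.O/XO./.XO, (1,2):-1/X.O/X.O/.XO, (2,0):-1/X.O/X../OXO
[XOO/X../.XO] X move#3: (1,1):+1/XOO/XX./.XO*, (1,2):+1/XOO/X.X/.XO, (2,0):+1/XOO/X../XXO
[XOO/XX./.XO] end (terminal -1, O#4); searched ..O/X../.XO to 7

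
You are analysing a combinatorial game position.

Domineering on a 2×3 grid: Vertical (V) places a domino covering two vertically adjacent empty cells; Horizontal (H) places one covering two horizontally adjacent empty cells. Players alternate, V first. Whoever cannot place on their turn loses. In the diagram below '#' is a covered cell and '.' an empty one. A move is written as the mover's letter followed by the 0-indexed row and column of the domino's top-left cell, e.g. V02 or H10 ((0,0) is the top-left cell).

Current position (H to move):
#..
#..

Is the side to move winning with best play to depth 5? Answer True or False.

H winning at [#../#..]: True

ply 1, H at #../#.. | H01=+1→###/#..*; H11=+1→#../###
ply 2: ###/#.. is terminal -1 (V); from #../#.. depth 5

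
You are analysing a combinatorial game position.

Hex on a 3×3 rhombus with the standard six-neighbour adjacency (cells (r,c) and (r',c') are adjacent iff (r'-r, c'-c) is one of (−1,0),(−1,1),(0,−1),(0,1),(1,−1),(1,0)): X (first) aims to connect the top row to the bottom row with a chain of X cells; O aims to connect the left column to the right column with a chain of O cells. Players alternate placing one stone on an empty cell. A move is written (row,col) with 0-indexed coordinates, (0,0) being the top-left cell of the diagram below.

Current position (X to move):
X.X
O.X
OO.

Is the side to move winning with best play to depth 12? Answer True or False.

p1 X@[X.X/O.X/OO.]: (0,1)[XXX/O.X/OO.]-1 (1,1)[X.X/OXX/OO.]-1 (2,2)[X.X/O.X/OOX]+1*
p2 O@[X.X/O.X/OOX] terminal -1; root [X.X/O.X/OO.] d12

X winning at [X.X/O.X/OO.]: True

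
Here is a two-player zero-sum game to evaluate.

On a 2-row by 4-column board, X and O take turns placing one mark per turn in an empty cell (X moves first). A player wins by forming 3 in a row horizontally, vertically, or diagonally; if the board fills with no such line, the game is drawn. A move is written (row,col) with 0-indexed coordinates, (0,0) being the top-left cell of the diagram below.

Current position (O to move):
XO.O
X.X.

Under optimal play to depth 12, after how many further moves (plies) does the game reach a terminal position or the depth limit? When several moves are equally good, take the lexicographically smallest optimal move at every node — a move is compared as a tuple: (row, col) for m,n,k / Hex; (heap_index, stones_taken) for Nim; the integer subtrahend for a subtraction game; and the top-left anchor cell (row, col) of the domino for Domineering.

PV length from [XO.O/X.X.]: 1 ply

ply 1, O at XO.O/X.X. | (0,2)=+1→XOOO/X.X.*; (1,1)=+0→XO.O/XOX.; (1,3)=-1→XO.O/X.XO
ply 2: XOOO/X.X. is terminal -1 (X); from XO.O/X.X. depth 12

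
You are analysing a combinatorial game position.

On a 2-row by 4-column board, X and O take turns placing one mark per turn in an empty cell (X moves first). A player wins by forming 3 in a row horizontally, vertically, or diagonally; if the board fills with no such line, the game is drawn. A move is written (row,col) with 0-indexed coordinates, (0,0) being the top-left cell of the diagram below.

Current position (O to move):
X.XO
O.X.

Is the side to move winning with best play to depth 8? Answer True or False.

O winning at [X.XO/O.X.]: False

ply 1, O at X.XO/O.X. | (0,1)=+0→XOXO/O.X.*; (1,1)=-1→X.XO/OOX.; (1,3)=-1→X.XO/O.XO
ply 2, X at XOXO/O.X. | (1,1)=+0→XOXO/OXX.*; (1,3)=+0→XOXO/O.XX
ply 3, O at XOXO/OXX. | (1,3)=+0→XOXO/OXXO*
ply 4: XOXO/OXXO is terminal +0 (X); from X.XO/O.X. depth 8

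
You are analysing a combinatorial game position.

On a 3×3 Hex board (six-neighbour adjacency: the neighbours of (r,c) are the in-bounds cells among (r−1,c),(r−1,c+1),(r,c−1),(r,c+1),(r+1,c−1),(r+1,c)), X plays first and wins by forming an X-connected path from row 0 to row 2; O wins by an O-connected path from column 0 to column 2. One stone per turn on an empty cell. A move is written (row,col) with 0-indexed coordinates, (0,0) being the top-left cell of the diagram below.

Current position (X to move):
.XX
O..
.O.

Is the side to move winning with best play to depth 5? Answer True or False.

p1 X@[.XX/O../.O.]: (0,0)[XXX/O../.O.]-1* (1,1)[.XX/OX./.O.]-1 (1,2)[.XX/O.X/.O.]-1 (2,0)[.XX/O../XO.]-1 (2,2)[.XX/O../.OX]-1
p2 O@[XXX/O../.O.]: (1,1)[XXX/OO./.O.]+1* (1,2)[XXX/O.O/.O.]+1 (2,0)[XXX/O../OO.]+1 (2,2)[XXX/O../.OO]+1
p3 X@[XXX/OO./.O.]: (1,2)[XXX/OOX/.O.]-1* (2,0)[XXX/OO./XO.]-1 (2,2)[XXX/OO./.OX]-1
p4 O@[XXX/OOX/.O.]: (2,0)[XXX/OOX/OO.]-1 (2,2)[XXX/OOX/.OO]+1*
p5 X@[XXX/OOX/.OO] terminal -1; root [.XX/O../.O.] d5

X winning at [.XX/O../.O.]: False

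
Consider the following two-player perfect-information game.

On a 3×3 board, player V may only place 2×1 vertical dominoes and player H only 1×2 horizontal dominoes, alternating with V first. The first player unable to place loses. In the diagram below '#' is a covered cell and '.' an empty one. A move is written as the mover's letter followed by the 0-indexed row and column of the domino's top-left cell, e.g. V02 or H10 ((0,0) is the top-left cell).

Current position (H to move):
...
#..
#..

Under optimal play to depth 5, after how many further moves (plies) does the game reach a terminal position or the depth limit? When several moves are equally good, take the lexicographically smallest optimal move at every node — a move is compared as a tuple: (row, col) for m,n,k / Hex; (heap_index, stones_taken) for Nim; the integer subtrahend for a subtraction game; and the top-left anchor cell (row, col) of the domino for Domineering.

[.../#../#..] H move#1: H00:-1/##./#../#.., H01:-1/.##/#../#.., H11:+1/.../###/#..*, H21:-1/.../#../###
[.../###/#..] end (terminal -1, V#2); searched .../#../#.. to 5

PV length from [.../#../#..]: 1 ply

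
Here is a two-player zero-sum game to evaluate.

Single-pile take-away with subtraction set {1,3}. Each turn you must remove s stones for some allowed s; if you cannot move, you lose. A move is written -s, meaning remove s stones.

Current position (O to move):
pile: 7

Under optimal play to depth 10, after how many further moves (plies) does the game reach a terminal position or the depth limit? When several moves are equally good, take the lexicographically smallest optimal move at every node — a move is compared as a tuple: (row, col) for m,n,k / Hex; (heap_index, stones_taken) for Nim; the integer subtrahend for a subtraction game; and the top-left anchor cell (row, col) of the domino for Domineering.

PV length from [7]: 7 plies

ply 1, O at 7 | -1=+1→6*; -3=+1→4
ply 2, X at 6 | -1=-1→5*; -3=-1→3
ply 3, O at 5 | -1=+1→4*; -3=+1→2
ply 4, X at 4 | -1=-1→3*; -3=-1→1
ply 5, O at 3 | -1=+1→2*; -3=+1→0
ply 6, X at 2 | -1=-1→1*
ply 7, O at 1 | -1=+1→0*
ply 8: 0 is terminal -1 (X); from 7 depth 10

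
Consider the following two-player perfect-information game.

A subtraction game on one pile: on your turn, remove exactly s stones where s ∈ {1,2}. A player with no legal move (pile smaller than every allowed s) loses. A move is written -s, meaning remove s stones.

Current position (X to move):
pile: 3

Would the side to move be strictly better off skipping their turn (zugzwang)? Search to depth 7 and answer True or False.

[3] X move#1: -1:-1/2*, -2:-1/1
[2] O move#2: -1:-1/1, -2:+1/0*
[0] end (terminal -1, X#3); searched 3 to 7
pass branch (O moves first from the same position):
  | [3] O move#1: -1:-1/2*, -2:-1/1
  | [2] X move#2: -1:-1/1, -2:+1/0*
  | [0] end (terminal -1, O#3); searched 3 to 7
X moving scores -1; X passing scores +1

zugzwang(3, X) = True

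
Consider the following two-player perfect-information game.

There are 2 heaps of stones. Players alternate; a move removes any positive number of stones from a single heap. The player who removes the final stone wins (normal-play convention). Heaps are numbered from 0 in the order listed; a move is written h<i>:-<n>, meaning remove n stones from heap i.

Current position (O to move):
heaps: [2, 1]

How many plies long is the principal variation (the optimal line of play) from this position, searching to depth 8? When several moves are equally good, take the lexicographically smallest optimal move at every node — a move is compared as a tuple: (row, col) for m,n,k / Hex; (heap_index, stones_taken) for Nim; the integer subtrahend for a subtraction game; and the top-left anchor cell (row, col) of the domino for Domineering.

PV length from [(2,1)]: 3 plies

[(2,1)] O move#1: h0:-1:+1/(1,1)*, h0:-2:-1/(0,1), h1:-1:-1/(2,0)
[(1,1)] X move#2: h0:-1:-1/(0,1)*, h1:-1:-1/(1,0)
[(0,1)] O move#3: h1:-1:+1/(0,0)*
[(0,0)] end (terminal -1, X#4); searched (2,1) to 8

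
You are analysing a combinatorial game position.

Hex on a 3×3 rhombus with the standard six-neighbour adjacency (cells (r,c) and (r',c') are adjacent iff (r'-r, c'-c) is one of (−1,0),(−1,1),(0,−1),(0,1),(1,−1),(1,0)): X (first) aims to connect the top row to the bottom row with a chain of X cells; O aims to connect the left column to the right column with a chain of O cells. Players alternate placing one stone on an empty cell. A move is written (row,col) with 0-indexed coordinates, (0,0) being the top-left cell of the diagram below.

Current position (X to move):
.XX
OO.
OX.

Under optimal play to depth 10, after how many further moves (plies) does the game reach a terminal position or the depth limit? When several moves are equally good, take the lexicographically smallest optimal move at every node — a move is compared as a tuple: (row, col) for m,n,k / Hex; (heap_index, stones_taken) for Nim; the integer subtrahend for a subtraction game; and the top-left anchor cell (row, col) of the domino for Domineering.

PV length from [.XX/OO./OX.]: 1 ply

ply 1, X at .XX/OO./OX. | (0,0)=-1→XXX/OO./OX.; (1,2)=+1→.XX/OOX/OX.*; (2,2)=-1→.XX/OO./OXX
ply 2: .XX/OOX/OX. is terminal -1 (O); from .XX/OO./OX. depth 10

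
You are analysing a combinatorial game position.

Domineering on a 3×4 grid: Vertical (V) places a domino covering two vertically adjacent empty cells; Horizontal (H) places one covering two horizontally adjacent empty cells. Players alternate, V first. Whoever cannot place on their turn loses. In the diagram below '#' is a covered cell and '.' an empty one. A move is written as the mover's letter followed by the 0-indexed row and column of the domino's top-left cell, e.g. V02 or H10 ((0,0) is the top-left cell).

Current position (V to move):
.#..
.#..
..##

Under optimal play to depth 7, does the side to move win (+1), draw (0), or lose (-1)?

p1 V@[.#../.#../..##]: V00[##../##../..##]-1 V02[.##./.##./..##]+1* V03[.#.#/.#.#/..##]+1 V10[.#../##../#.##]-1
p2 H@[.##./.##./..##]: H20[.##./.##./####]-1*
p3 V@[.##./.##./####]: V00[###./###./####]+1* V03[.###/.###/####]+1
p4 H@[###./###./####] terminal -1; root [.#../.#../..##] d7

value(.#../.#../..##, V) = +1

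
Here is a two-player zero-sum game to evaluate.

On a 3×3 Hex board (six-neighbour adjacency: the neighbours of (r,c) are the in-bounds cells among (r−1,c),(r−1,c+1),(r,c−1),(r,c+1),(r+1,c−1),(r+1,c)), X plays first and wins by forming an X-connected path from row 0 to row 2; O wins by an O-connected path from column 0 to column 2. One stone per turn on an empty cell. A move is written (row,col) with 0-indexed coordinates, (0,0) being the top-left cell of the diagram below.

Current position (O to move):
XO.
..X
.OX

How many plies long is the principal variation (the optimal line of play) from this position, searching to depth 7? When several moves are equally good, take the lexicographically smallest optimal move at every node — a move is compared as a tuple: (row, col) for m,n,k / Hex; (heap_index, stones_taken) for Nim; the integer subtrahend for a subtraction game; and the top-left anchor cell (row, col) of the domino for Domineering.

PV length from [XO./..X/.OX]: 4 plies

p1 O@[XO./..X/.OX]: (0,2)[XOO/..X/.OX]-1* (1,0)[XO./O.X/.OX]-1 (1,1)[XO./.OX/.OX]-1 (2,0)[XO./..X/OOX]-1
p2 X@[XOO/..X/.OX]: (1,0)[XOO/X.X/.OX]+1* (1,1)[XOO/.XX/.OX]-1 (2,0)[XOO/..X/XOX]-1
p3 O@[XOO/X.X/.OX]: (1,1)[XOO/XOX/.OX]-1* (2,0)[XOO/X.X/OOX]-1
p4 X@[XOO/XOX/.OX]: (2,0)[XOO/XOX/XOX]+1*
p5 O@[XOO/XOX/XOX] terminal -1; root [XO./..X/.OX] d7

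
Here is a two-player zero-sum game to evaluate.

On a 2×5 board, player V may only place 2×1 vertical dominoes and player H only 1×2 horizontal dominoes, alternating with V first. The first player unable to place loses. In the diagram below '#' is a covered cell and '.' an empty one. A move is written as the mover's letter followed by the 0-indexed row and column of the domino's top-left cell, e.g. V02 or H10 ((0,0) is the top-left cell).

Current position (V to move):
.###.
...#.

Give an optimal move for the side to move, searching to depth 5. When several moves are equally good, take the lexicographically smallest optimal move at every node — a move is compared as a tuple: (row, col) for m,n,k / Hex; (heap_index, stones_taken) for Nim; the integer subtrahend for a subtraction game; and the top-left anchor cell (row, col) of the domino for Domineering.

p1 V@[.###./...#.]: V00[####./#..#.]+1* V04[.####/...##]-1
p2 H@[####./#..#.]: H11[####./####.]-1*
p3 V@[####./####.]: V04[#####/#####]+1*
p4 H@[#####/#####] terminal -1; root [.###./...#.] d5

V's best at [.###./...#.]: V00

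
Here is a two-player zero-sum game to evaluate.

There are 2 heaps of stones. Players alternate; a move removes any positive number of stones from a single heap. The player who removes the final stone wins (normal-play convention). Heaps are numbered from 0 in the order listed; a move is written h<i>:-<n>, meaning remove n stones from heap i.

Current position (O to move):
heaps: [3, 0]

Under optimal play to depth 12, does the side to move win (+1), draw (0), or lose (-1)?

[(3,0)] O move#1: h0:-1:-1/(2,0), h0:-2:-1/(1,0), h0:-3:+1/(0,0)*
[(0,0)] end (terminal -1, X#2); searched (3,0) to 12

value((3,0), O) = +1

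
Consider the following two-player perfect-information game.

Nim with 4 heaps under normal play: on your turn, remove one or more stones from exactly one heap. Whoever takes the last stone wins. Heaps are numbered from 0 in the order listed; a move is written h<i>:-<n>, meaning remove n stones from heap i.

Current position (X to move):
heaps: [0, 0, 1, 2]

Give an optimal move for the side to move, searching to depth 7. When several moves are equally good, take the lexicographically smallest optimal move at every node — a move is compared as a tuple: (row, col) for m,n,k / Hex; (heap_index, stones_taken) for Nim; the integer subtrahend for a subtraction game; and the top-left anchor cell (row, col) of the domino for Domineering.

X's best at [(0,0,1,2)]: h3:-1

ply 1, X at (0,0,1,2) | h2:-1=-1→(0,0,0,2); h3:-1=+1→(0,0,1,1)*; h3:-2=-1→(0,0,1,0)
ply 2, O at (0,0,1,1) | h2:-1=-1→(0,0,0,1)*; h3:-1=-1→(0,0,1,0)
ply 3, X at (0,0,0,1) | h3:-1=+1→(0,0,0,0)*
ply 4: (0,0,0,0) is terminal -1 (O); from (0,0,1,2) depth 7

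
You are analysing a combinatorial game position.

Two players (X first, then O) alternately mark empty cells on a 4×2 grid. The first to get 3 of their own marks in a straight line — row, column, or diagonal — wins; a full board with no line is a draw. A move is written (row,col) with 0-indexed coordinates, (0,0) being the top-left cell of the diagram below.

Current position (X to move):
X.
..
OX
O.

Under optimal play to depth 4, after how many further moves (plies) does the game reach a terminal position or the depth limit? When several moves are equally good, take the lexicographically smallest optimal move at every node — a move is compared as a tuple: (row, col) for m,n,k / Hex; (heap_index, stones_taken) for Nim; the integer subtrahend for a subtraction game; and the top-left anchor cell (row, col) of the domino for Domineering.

PV length from [X./../OX/O.]: 4 plies

p1 X@[X./../OX/O.]: (0,1)[XX/../OX/O.]-1 (1,0)[X./X./OX/O.]+0* (1,1)[X./.X/OX/O.]-1 (3,1)[X./../OX/OX]-1
p2 O@[X./X./OX/O.]: (0,1)[XO/X./OX/O.]+0* (1,1)[X./XO/OX/O.]+0 (3,1)[X./X./OX/OO]+0
p3 X@[XO/X./OX/O.]: (1,1)[XO/XX/OX/O.]+0* (3,1)[XO/X./OX/OX]+0
p4 O@[XO/XX/OX/O.]: (3,1)[XO/XX/OX/OO]+0*
p5 X@[XO/XX/OX/OO] terminal +0; root [X./../OX/O.] d4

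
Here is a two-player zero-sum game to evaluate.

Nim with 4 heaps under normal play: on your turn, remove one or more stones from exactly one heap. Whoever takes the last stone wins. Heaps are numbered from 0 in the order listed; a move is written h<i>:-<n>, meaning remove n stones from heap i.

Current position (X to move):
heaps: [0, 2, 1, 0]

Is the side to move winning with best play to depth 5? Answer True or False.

X winning at [(0,2,1,0)]: True

[(0,2,1,0)] X move#1: h1:-1:+1/(0,1,1,0)*, h1:-2:-1/(0,0,1,0), h2:-1:-1/(0,2,0,0)
[(0,1,1,0)] O move#2: h1:-1:-1/(0,0,1,0)*, h2:-1:-1/(0,1,0,0)
[(0,0,1,0)] X move#3: h2:-1:+1/(0,0,0,0)*
[(0,0,0,0)] end (terminal -1, O#4); searched (0,2,1,0) to 5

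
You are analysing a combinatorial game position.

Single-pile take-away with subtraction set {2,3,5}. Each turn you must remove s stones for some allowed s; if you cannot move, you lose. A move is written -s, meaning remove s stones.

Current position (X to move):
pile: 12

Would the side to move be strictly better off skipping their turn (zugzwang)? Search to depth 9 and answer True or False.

ply 1, X at 12 | -2=-1→10; -3=-1→9; -5=+1→7*
ply 2, O at 7 | -2=-1→5*; -3=-1→4; -5=-1→2
ply 3, X at 5 | -2=-1→3; -3=-1→2; -5=+1→0*
ply 4: 0 is terminal -1 (O); from 12 depth 9
if X skipped the turn, O would face:
~ ply 1, O at 12 | -2=-1→10; -3=-1→9; -5=+1→7*
~ ply 2, X at 7 | -2=-1→5*; -3=-1→4; -5=-1→2
~ ply 3, O at 5 | -2=-1→3; -3=-1→2; -5=+1→0*
~ ply 4: 0 is terminal -1 (X); from 12 depth 9
compare (X): move=+1 vs pass=-1

zugzwang(12, X) = False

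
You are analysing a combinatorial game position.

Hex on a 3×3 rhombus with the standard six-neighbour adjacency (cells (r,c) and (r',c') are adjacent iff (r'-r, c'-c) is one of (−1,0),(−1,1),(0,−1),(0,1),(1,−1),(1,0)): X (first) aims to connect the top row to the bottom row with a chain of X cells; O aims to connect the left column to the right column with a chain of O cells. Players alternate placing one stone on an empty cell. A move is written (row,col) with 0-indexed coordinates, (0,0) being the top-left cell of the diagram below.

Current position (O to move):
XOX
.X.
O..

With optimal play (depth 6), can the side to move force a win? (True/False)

O winning at [XOX/.X./O..]: True

p1 O@[XOX/.X./O..]: (1,0)[XOX/OX./O..]-1 (1,2)[XOX/.XO/O..]-1 (2,1)[XOX/.X./OO.]+1* (2,2)[XOX/.X./O.O]-1
p2 X@[XOX/.X./OO.]: (1,0)[XOX/XX./OO.]-1* (1,2)[XOX/.XX/OO.]-1 (2,2)[XOX/.X./OOX]-1
p3 O@[XOX/XX./OO.]: (1,2)[XOX/XXO/OO.]+1* (2,2)[XOX/XX./OOO]+1
p4 X@[XOX/XXO/OO.] terminal -1; root [XOX/.X./O..] d6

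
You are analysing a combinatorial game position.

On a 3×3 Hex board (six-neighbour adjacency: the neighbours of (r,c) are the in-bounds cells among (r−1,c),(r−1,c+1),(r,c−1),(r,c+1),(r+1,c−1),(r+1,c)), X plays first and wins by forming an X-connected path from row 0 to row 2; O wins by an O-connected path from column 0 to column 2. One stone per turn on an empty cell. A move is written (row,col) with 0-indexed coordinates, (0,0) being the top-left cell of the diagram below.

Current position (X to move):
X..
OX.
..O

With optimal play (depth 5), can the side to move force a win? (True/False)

ply 1, X at X../OX./..O | (0,1)=+1→XX./OX./..O*; (0,2)=+1→X.X/OX./..O; (1,2)=+1→X../OXX/..O; (2,0)=+1→X../OX./X.O; (2,1)=+1→X../OX./.XO
ply 2, O at XX./OX./..O | (0,2)=-1→XXO/OX./..O*; (1,2)=-1→XX./OXO/..O; (2,0)=-1→XX./OX./O.O; (2,1)=-1→XX./OX./.OO
ply 3, X at XXO/OX./..O | (1,2)=+1→XXO/OXX/..O*; (2,0)=+1→XXO/OX./X.O; (2,1)=+1→XXO/OX./.XO
ply 4, O at XXO/OXX/..O | (2,0)=-1→XXO/OXX/O.O*; (2,1)=-1→XXO/OXX/.OO
ply 5, X at XXO/OXX/O.O | (2,1)=+1→XXO/OXX/OXO*
ply 6: XXO/OXX/OXO is terminal -1 (O); from X../OX./..O depth 5

X winning at [X../OX./..O]: True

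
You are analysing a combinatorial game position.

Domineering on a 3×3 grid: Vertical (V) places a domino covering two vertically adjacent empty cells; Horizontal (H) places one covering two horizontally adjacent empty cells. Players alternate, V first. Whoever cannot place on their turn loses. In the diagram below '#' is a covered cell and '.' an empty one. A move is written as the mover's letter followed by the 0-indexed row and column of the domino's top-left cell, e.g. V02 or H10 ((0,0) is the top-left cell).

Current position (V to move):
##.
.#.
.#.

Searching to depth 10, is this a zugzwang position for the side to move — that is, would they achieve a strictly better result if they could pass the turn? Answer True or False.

zugzwang(##./.#./.#., V) = False

p1 V@[##./.#./.#.]: V02[###/.##/.#.]+1* V10[##./##./##.]+1 V12[##./.##/.##]+1
p2 H@[###/.##/.#.] terminal -1; root [##./.#./.#.] d10
suppose V passes — search the same position with H to move:
pass> p1 H@[##./.#./.#.] terminal -1; root [##./.#./.#.] d10
for V: play +1, pass +1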